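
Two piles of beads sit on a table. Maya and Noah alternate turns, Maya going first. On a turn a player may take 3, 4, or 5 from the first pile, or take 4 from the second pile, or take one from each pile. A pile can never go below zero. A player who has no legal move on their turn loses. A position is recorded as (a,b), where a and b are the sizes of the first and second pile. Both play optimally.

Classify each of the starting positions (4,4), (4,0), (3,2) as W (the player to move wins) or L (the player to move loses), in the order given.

Build the W/L table. Terminal = L. A non-terminal position is W if it has a move to some L; otherwise it is L.
No move ever increases a pile, so every position that can arise here has a ≤ 4 and b ≤ 4; it is enough to label the cells with 0 ≤ a ≤ 4 and 0 ≤ b ≤ 4.
Every move lowers a or b (never raises either), so fill the grid row by row in increasing a, and left to right within a row: each cell's successors are then already labelled.
      b=0  b=1  b=2  b=3  b=4
a=0:    L    L    L    L    W
a=1:    L    W    W    W    W
a=2:    L    W    L    L    W
a=3:    W    W    W    W    W
a=4:    W    W    W    W    L
Cells with no legal move (terminal, hence L): (0,0), (0,1), (0,2), (0,3), (1,0), (2,0).
The remaining L cells, each justified by listing all of its moves:
(2,2): only reaches (1,1)(W), which is W → L
(2,3): only reaches (1,2)(W), which is W → L
(4,4): only reaches (1,4)(W), (0,4)(W), (4,0)(W), (3,3)(W), all W → L
Every other cell has at least one move into one of the L cells above, so it is W.
(4,4): one of the L cells justified above, so L
(4,0): the move to (1,0) reaches an L cell, so W
(3,2): the move to (0,2) reaches an L cell, so W

(4,4): L, (4,0): W, (3,2): W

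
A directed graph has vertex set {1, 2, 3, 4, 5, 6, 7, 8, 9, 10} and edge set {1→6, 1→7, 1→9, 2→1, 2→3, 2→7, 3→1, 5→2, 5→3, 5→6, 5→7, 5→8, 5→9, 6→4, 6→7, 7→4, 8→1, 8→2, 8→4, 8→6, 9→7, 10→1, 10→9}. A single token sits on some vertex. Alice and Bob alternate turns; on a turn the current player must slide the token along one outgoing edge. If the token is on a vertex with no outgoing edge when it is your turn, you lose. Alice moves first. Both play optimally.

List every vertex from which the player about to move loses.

Use the standard recursion: the mover loses at a terminal position; elsewhere, the mover wins exactly when some move hands the opponent an L position.
Every edge goes from a vertex to one that appears earlier in the order 4, 7, 6, 9, 1, 3, 2, 8, 10, 5, so processing vertices in that order labels each vertex after all of its successors.
4: no outgoing edge → L
7: reaches L-position 4 → W
6: reaches L-position 4 → W
9: only reaches 7(W), which is W → L
1: reaches L-position 9 → W
3: only reaches 1(W), which is W → L
2: reaches L-position 3 → W
8: reaches L-position 4 → W
10: reaches L-position 9 → W
5: reaches L-position 3 → W
Reading off the rows marked L gives the requested list; there are 3 such vertices.

3, 4, 9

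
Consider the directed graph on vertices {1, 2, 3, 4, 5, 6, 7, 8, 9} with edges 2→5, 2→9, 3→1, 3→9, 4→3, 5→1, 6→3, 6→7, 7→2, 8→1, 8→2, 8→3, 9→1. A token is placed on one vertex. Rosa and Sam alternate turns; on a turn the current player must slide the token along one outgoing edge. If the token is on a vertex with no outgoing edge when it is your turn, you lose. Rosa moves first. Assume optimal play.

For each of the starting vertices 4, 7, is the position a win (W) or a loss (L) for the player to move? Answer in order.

4: L, 7: W

Compute win/loss labels from the base case upward. A position with no move is L. Any other position is W if it can reach an L in one move, else L.
Every edge goes from a vertex to one that appears earlier in the order 1, 9, 3, 5, 2, 7, 4, 8, 6, so processing vertices in that order labels each vertex after all of its successors.
1: no outgoing edge → L
9: can move to 1, which is L ⇒ W
3: can move to 1, which is L ⇒ W
5: can move to 1, which is L ⇒ W
2: moves to 5(W), 9(W); every one is W ⇒ L
7: can move to 2, which is L ⇒ W
4: the only move is to 3(W), a W ⇒ L
8: can move to 2, which is L ⇒ W
6: moves to 7(W), 3(W); every one is W ⇒ L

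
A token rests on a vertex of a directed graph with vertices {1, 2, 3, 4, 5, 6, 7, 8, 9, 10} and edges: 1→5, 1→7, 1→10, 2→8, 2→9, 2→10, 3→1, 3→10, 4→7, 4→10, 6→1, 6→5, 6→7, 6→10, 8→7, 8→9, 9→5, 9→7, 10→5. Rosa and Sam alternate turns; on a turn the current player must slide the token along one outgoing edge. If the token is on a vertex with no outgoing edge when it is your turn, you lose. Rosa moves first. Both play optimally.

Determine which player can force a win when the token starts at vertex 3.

Classify positions by backward induction: terminal positions (no move available) are L. From any other position, the mover wins iff some move reaches an L.
Every edge goes from a vertex to one that appears earlier in the order 7, 5, 9, 10, 1, 6, 8, 3, 4, 2, so processing vertices in that order labels each vertex after all of its successors.
7: no outgoing edge → L
5: no outgoing edge → L
9: W (go to 5, an L position)
10: W (go to 5, an L position)
1: W (go to 5, an L position)
6: W (go to 5, an L position)
8: W (go to 7, an L position)
3: L (options 1(W), 10(W) are all W)
4: W (go to 7, an L position)
2: L (options 8(W), 10(W), 9(W) are all W)
The starting position 3 is L: whatever Rosa does, the opponent receives a W position.

Sam wins.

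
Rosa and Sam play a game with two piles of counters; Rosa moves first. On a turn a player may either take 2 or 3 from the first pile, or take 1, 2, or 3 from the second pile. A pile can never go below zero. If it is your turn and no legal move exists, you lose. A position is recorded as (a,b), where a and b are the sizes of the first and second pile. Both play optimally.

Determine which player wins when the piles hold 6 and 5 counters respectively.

Rosa wins.

Label each position W (a win for the player to move) or L (a loss). A position with no legal move is L; any other position is W exactly when some move reaches an L, and L when every move reaches a W.
No move ever increases a pile, so every position that can arise here has a ≤ 6 and b ≤ 5; it is enough to label the cells with 0 ≤ a ≤ 6 and 0 ≤ b ≤ 5.
Every move lowers a or b (never raises either), so fill the grid row by row in increasing a, and left to right within a row: each cell's successors are then already labelled.
      b=0  b=1  b=2  b=3  b=4  b=5
a=0:    L    W    W    W    L    W
a=1:    L    W    W    W    L    W
a=2:    W    L    W    W    W    L
a=3:    W    L    W    W    W    L
a=4:    W    W    L    W    W    W
a=5:    L    W    W    W    L    W
a=6:    L    W    W    W    L    W
Cells with no legal move (terminal, hence L): (0,0), (1,0).
The remaining L cells, each justified by listing all of its moves:
(0,4): moves to (0,3)(W), (0,2)(W), (0,1)(W); every one is W ⇒ L
(1,4): moves to (1,3)(W), (1,2)(W), (1,1)(W); every one is W ⇒ L
(2,1): moves to (0,1)(W), (2,0)(W); every one is W ⇒ L
(2,5): moves to (0,5)(W), (2,4)(W), (2,3)(W), (2,2)(W); every one is W ⇒ L
(3,1): moves to (1,1)(W), (0,1)(W), (3,0)(W); every one is W ⇒ L
(3,5): moves to (1,5)(W), (0,5)(W), (3,4)(W), (3,3)(W), (3,2)(W); every one is W ⇒ L
(4,2): moves to (2,2)(W), (1,2)(W), (4,1)(W), (4,0)(W); every one is W ⇒ L
(5,0): moves to (3,0)(W), (2,0)(W); every one is W ⇒ L
(5,4): moves to (3,4)(W), (2,4)(W), (5,3)(W), (5,2)(W), (5,1)(W); every one is W ⇒ L
(6,0): moves to (4,0)(W), (3,0)(W); every one is W ⇒ L
(6,4): moves to (4,4)(W), (3,4)(W), (6,3)(W), (6,2)(W), (6,1)(W); every one is W ⇒ L
Every other cell has at least one move into one of the L cells above, so it is W.
The starting position (6,5) is W: Rosa should move to (3,5), handing over an L position.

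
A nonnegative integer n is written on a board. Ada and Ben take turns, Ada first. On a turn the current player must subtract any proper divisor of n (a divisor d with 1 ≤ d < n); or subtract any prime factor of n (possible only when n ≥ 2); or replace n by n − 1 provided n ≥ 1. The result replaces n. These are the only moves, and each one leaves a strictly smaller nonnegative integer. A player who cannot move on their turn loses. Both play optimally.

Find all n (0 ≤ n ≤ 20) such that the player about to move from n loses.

0, 4, 9, 14, 20

Work bottom-up. With no move the player to move loses. Otherwise the position is W if at least one move leads to an L position for the opponent, and L if every move leads to a W.
n=0: no move → L
n=1: can move to 0, which is L ⇒ W
n=2: can move to 0, which is L ⇒ W
n=3: can move to 0, which is L ⇒ W
n=4: moves to 2(W), 3(W); every one is W ⇒ L
n=5: can move to 0, which is L ⇒ W
n=6: can move to 4, which is L ⇒ W
n=7: can move to 0, which is L ⇒ W
n=8: can move to 4, which is L ⇒ W
n=9: moves to 6(W), 8(W); every one is W ⇒ L
n=10: can move to 9, which is L ⇒ W
n=11: can move to 0, which is L ⇒ W
n=12: can move to 9, which is L ⇒ W
n=13: can move to 0, which is L ⇒ W
n=14: moves to 7(W), 12(W), 13(W); every one is W ⇒ L
n=15: can move to 14, which is L ⇒ W
n=16: can move to 14, which is L ⇒ W
n=17: can move to 0, which is L ⇒ W
n=18: can move to 9, which is L ⇒ W
n=19: can move to 0, which is L ⇒ W
n=20: moves to 10(W), 15(W), 16(W), 18(W), 19(W); every one is W ⇒ L
The losing starting values of n are exactly the entries labelled L in this table (5 of them).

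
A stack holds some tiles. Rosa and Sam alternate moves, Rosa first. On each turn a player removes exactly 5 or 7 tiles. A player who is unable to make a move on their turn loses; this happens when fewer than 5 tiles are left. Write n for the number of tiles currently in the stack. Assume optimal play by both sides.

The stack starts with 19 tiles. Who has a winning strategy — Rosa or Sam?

Compute win/loss labels from the base case upward. A position with no move is L. Any other position is W if it can reach an L in one move, else L.
n=0: no move → L
n=1: no move → L
n=2: no move → L
n=3: no move → L
n=4: no move → L
n=5: reaches L-position 0 → W
n=6: reaches L-position 1 → W
n=7: reaches L-position 2 → W
n=8: reaches L-position 3 → W
n=9: reaches L-position 4 → W
n=10: reaches L-position 3 → W
n=11: reaches L-position 4 → W
n=12: only reaches 7(W), 5(W), all W → L
n=13: only reaches 8(W), 6(W), all W → L
n=14: only reaches 9(W), 7(W), all W → L
n=15: only reaches 10(W), 8(W), all W → L
n=16: only reaches 11(W), 9(W), all W → L
n=17: reaches L-position 12 → W
n=18: reaches L-position 13 → W
n=19: reaches L-position 14 → W
The starting position 19 is W: Rosa should remove 5, leaving 14, handing over an L position.

Rosa wins.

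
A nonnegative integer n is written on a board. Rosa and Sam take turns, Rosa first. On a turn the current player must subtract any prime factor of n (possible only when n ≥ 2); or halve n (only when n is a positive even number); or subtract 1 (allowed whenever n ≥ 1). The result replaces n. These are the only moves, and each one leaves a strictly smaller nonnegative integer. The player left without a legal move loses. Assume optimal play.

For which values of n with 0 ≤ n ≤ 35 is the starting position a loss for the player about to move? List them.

Positions with no move are L. A position that does have a move is losing for the player to move precisely when every available move leads to a winning position for the opponent. Fill in the labels:
n=0: no move → L
n=1: W (go to 0, an L position)
n=2: W (go to 0, an L position)
n=3: W (go to 0, an L position)
n=4: L (options 2(W), 3(W) are all W)
n=5: W (go to 0, an L position)
n=6: W (go to 4, an L position)
n=7: W (go to 0, an L position)
n=8: W (go to 4, an L position)
n=9: L (options 6(W), 8(W) are all W)
n=10: W (go to 9, an L position)
n=11: W (go to 0, an L position)
n=12: W (go to 9, an L position)
n=13: W (go to 0, an L position)
n=14: L (options 7(W), 12(W), 13(W) are all W)
n=15: W (go to 14, an L position)
n=16: W (go to 14, an L position)
n=17: W (go to 0, an L position)
n=18: W (go to 9, an L position)
n=19: W (go to 0, an L position)
n=20: L (options 10(W), 15(W), 18(W), 19(W) are all W)
n=21: W (go to 14, an L position)
n=22: W (go to 20, an L position)
n=23: W (go to 0, an L position)
n=24: L (options 12(W), 21(W), 22(W), 23(W) are all W)
n=25: W (go to 20, an L position)
n=26: W (go to 24, an L position)
n=27: W (go to 24, an L position)
n=28: W (go to 14, an L position)
n=29: W (go to 0, an L position)
n=30: L (options 15(W), 25(W), 27(W), 28(W), 29(W) are all W)
n=31: W (go to 0, an L position)
n=32: W (go to 30, an L position)
n=33: W (go to 30, an L position)
n=34: L (options 17(W), 32(W), 33(W) are all W)
n=35: W (go to 30, an L position)
Reading off the rows marked L gives the requested list; there are 8 such values of n.

0, 4, 9, 14, 20, 24, 30, 34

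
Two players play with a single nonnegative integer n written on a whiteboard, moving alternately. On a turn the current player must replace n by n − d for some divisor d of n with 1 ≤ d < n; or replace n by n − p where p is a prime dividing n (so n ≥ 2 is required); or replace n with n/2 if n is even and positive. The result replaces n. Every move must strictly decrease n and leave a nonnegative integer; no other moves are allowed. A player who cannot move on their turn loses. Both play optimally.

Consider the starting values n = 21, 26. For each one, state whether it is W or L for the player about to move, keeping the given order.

Use the standard recursion: the mover loses at a terminal position; elsewhere, the mover wins exactly when some move hands the opponent an L position.
n=0: no move → L
n=1: no move → L
n=2: W (go to 0, an L position)
n=3: W (go to 0, an L position)
n=4: L (options 2(W), 3(W) are all W)
n=5: W (go to 0, an L position)
n=6: W (go to 4, an L position)
n=7: W (go to 0, an L position)
n=8: W (go to 4, an L position)
n=9: L (options 6(W), 8(W) are all W)
n=10: W (go to 9, an L position)
n=11: W (go to 0, an L position)
n=12: W (go to 9, an L position)
n=13: W (go to 0, an L position)
n=14: L (options 7(W), 12(W), 13(W) are all W)
n=15: W (go to 14, an L position)
n=16: W (go to 14, an L position)
n=17: W (go to 0, an L position)
n=18: W (go to 9, an L position)
n=19: W (go to 0, an L position)
n=20: L (options 10(W), 15(W), 16(W), 18(W), 19(W) are all W)
n=21: W (go to 14, an L position)
n=22: W (go to 20, an L position)
n=23: W (go to 0, an L position)
n=24: W (go to 20, an L position)
n=25: W (go to 20, an L position)
n=26: L (options 13(W), 24(W), 25(W) are all W)

21: W, 26: L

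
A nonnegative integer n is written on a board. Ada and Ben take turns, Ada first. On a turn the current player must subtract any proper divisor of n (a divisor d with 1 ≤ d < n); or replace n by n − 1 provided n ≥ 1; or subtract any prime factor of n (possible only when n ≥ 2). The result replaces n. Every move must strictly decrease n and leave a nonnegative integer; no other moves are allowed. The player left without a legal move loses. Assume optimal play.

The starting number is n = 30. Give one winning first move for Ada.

Move to 20.

Use the standard recursion: the mover loses at a terminal position; elsewhere, the mover wins exactly when some move hands the opponent an L position.
n=0: no move → L
n=1: →0(L), so W
n=2: →0(L), so W
n=3: →0(L), so W
n=4: →2(W), 3(W) — all W, so L
n=5: →0(L), so W
n=6: →4(L), so W
n=7: →0(L), so W
n=8: →4(L), so W
n=9: →6(W), 8(W) — all W, so L
n=10: →9(L), so W
n=11: →0(L), so W
n=12: →9(L), so W
n=13: →0(L), so W
n=14: →7(W), 12(W), 13(W) — all W, so L
n=15: →14(L), so W
n=16: →14(L), so W
n=17: →0(L), so W
n=18: →9(L), so W
n=19: →0(L), so W
n=20: →10(W), 15(W), 16(W), 18(W), 19(W) — all W, so L
n=21: →14(L), so W
n=22: →20(L), so W
n=23: →0(L), so W
n=24: →20(L), so W
n=25: →20(L), so W
n=26: →13(W), 24(W), 25(W) — all W, so L
n=27: →26(L), so W
n=28: →14(L), so W
n=29: →0(L), so W
n=30: →20(L), so W
From 30, the L positions reachable in one move are: 20.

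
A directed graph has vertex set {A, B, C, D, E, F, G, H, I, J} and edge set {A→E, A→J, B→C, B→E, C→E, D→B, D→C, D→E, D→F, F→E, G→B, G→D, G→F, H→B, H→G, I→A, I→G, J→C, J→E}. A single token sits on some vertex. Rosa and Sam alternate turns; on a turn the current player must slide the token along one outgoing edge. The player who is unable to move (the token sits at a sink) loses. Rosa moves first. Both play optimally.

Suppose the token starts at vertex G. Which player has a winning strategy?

Classify positions by backward induction: terminal positions (no move available) are L. From any other position, the mover wins iff some move reaches an L.
Every edge goes from a vertex to one that appears earlier in the order E, F, C, B, D, G, J, A, I, H, so processing vertices in that order labels each vertex after all of its successors.
E: no outgoing edge → L
F: W (go to E, an L position)
C: W (go to E, an L position)
B: W (go to E, an L position)
D: W (go to E, an L position)
G: L (options D(W), B(W), F(W) are all W)
J: W (go to E, an L position)
A: W (go to E, an L position)
I: W (go to G, an L position)
H: W (go to G, an L position)
Every move from G reaches a W position, so the mover loses.

Sam wins.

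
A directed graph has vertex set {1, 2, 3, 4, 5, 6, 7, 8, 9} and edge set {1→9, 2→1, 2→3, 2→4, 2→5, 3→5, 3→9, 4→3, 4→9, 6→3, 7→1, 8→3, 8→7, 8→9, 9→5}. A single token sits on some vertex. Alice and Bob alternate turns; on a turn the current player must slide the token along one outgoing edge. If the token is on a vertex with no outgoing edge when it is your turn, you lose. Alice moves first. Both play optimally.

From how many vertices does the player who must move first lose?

5

Work bottom-up. With no move the player to move loses. Otherwise the position is W if at least one move leads to an L position for the opponent, and L if every move leads to a W.
Every edge goes from a vertex to one that appears earlier in the order 5, 9, 3, 1, 4, 7, 8, 2, 6, so processing vertices in that order labels each vertex after all of its successors.
5: no outgoing edge → L
9: reaches L-position 5 → W
3: reaches L-position 5 → W
1: only reaches 9(W), which is W → L
4: only reaches 3(W), 9(W), all W → L
7: reaches L-position 1 → W
8: only reaches 7(W), 3(W), 9(W), all W → L
2: reaches L-position 4 → W
6: only reaches 3(W), which is W → L
The L vertices are 1, 4, 5, 6, 8; that is 5 in all.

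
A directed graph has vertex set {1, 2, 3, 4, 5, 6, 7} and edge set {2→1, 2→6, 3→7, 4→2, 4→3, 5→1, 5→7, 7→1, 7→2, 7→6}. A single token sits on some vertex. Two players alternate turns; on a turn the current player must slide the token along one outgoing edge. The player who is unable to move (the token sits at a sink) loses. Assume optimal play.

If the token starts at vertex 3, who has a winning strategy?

The second player wins.

Use the standard recursion: the mover loses at a terminal position; elsewhere, the mover wins exactly when some move hands the opponent an L position.
Every edge goes from a vertex to one that appears earlier in the order 1, 6, 2, 7, 3, 4, 5, so processing vertices in that order labels each vertex after all of its successors.
1: no outgoing edge → L
6: no outgoing edge → L
2: W (go to 6, an L position)
7: W (go to 6, an L position)
3: L (sole option 7(W) is W)
4: W (go to 3, an L position)
5: W (go to 1, an L position)
Every move from 3 reaches a W position, so the mover loses.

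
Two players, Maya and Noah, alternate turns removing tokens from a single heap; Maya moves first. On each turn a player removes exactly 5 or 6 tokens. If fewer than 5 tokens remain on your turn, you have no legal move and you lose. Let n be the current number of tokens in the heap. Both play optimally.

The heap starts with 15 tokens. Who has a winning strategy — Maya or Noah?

Label each position W (a win for the player to move) or L (a loss). A position with no legal move is L; any other position is W exactly when some move reaches an L, and L when every move reaches a W.
n=0: no move → L
n=1: no move → L
n=2: no move → L
n=3: no move → L
n=4: no move → L
n=5: reaches L-position 0 → W
n=6: reaches L-position 1 → W
n=7: reaches L-position 2 → W
n=8: reaches L-position 3 → W
n=9: reaches L-position 4 → W
n=10: reaches L-position 4 → W
n=11: only reaches 6(W), 5(W), all W → L
n=12: only reaches 7(W), 6(W), all W → L
n=13: only reaches 8(W), 7(W), all W → L
n=14: only reaches 9(W), 8(W), all W → L
n=15: only reaches 10(W), 9(W), all W → L
The starting position 15 is L: whatever Maya does, the opponent receives a W position.

Noah wins.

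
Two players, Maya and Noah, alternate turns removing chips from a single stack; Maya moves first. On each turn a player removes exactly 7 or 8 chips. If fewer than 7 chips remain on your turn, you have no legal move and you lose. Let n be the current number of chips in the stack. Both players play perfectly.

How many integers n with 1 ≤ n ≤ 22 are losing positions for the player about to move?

Use the standard recursion: the mover loses at a terminal position; elsewhere, the mover wins exactly when some move hands the opponent an L position.
n=0: no move → L
n=1: no move → L
n=2: no move → L
n=3: no move → L
n=4: no move → L
n=5: no move → L
n=6: no move → L
n=7: W (go to 0, an L position)
n=8: W (go to 1, an L position)
n=9: W (go to 2, an L position)
n=10: W (go to 3, an L position)
n=11: W (go to 4, an L position)
n=12: W (go to 5, an L position)
n=13: W (go to 6, an L position)
n=14: W (go to 6, an L position)
n=15: L (options 8(W), 7(W) are all W)
n=16: L (options 9(W), 8(W) are all W)
n=17: L (options 10(W), 9(W) are all W)
n=18: L (options 11(W), 10(W) are all W)
n=19: L (options 12(W), 11(W) are all W)
n=20: L (options 13(W), 12(W) are all W)
n=21: L (options 14(W), 13(W) are all W)
n=22: W (go to 15, an L position)
L entries with 1 ≤ n ≤ 22 (n=0 is outside the asked range and is not counted): n = 1, 2, 3, 4, 5, 6, 15, 16, 17, 18, 19, 20, 21; that makes 13.

13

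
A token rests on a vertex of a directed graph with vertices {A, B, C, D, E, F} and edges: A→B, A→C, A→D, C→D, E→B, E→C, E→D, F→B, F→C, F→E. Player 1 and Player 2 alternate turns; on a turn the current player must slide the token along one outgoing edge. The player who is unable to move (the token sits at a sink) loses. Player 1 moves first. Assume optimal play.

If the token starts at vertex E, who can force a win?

Positions with no move are L. A position that does have a move is losing for the player to move precisely when every available move leads to a winning position for the opponent. Fill in the labels:
Every edge goes from a vertex to one that appears earlier in the order D, B, C, E, A, F, so processing vertices in that order labels each vertex after all of its successors.
D: no outgoing edge → L
B: no outgoing edge → L
C: →D(L), so W
E: →B(L), so W
A: →B(L), so W
F: →B(L), so W
The starting position E is W: Player 1 should move to B, handing over an L position.

Player 1 wins.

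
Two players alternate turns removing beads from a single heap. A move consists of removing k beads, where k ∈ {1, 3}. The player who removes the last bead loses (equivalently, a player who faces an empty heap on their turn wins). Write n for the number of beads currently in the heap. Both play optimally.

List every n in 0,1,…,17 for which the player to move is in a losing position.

1, 3, 5, 7, 9, 11, 13, 15, 17

Compute win/loss labels from the base case upward. A position with no move is W. Any other position is W if it can reach an L in one move, else L.
n=0: no move; the opponent has just taken the last bead and therefore loses → W
n=1: only reaches 0(W), which is W → L
n=2: reaches L-position 1 → W
n=3: only reaches 2(W), 0(W), all W → L
n=4: reaches L-position 3 → W
n=5: only reaches 4(W), 2(W), all W → L
n=6: reaches L-position 5 → W
n=7: only reaches 6(W), 4(W), all W → L
n=8: reaches L-position 7 → W
n=9: only reaches 8(W), 6(W), all W → L
n=10: reaches L-position 9 → W
n=11: only reaches 10(W), 8(W), all W → L
n=12: reaches L-position 11 → W
n=13: only reaches 12(W), 10(W), all W → L
n=14: reaches L-position 13 → W
n=15: only reaches 14(W), 12(W), all W → L
n=16: reaches L-position 15 → W
n=17: only reaches 16(W), 14(W), all W → L
Reading off the rows marked L gives the requested list; there are 9 such values of n.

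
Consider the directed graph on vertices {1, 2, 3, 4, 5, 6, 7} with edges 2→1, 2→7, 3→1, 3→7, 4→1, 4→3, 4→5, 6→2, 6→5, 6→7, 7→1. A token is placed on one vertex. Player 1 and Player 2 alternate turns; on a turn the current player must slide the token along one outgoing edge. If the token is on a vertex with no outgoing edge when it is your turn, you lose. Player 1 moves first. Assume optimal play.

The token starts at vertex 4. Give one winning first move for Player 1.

Positions with no move are L. A position that does have a move is losing for the player to move precisely when every available move leads to a winning position for the opponent. Fill in the labels:
Every edge goes from a vertex to one that appears earlier in the order 1, 5, 7, 2, 6, 3, 4, so processing vertices in that order labels each vertex after all of its successors.
1: no outgoing edge → L
5: no outgoing edge → L
7: W (go to 1, an L position)
2: W (go to 1, an L position)
6: W (go to 5, an L position)
3: W (go to 1, an L position)
4: W (go to 5, an L position)
From 4, the L positions reachable in one move are: 5, 1. Any move reaching one of these is winning.

Move to 5.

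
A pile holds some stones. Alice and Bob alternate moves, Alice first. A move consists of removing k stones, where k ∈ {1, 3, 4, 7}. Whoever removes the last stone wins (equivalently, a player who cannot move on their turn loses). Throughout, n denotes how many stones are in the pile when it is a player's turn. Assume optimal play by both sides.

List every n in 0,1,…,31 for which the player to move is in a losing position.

Work bottom-up. With no move the player to move loses. Otherwise the position is W if at least one move leads to an L position for the opponent, and L if every move leads to a W.
n=0: no move → L
n=1: W (go to 0, an L position)
n=2: L (sole option 1(W) is W)
n=3: W (go to 2, an L position)
n=4: W (go to 0, an L position)
n=5: W (go to 2, an L position)
n=6: W (go to 2, an L position)
n=7: W (go to 0, an L position)
n=8: L (options 7(W), 5(W), 4(W), 1(W) are all W)
n=9: W (go to 8, an L position)
n=10: L (options 9(W), 7(W), 6(W), 3(W) are all W)
n=11: W (go to 10, an L position)
n=12: W (go to 8, an L position)
n=13: W (go to 10, an L position)
n=14: W (go to 10, an L position)
n=15: W (go to 8, an L position)
n=16: L (options 15(W), 13(W), 12(W), 9(W) are all W)
n=17: W (go to 16, an L position)
n=18: L (options 17(W), 15(W), 14(W), 11(W) are all W)
n=19: W (go to 18, an L position)
n=20: W (go to 16, an L position)
n=21: W (go to 18, an L position)
n=22: W (go to 18, an L position)
n=23: W (go to 16, an L position)
n=24: L (options 23(W), 21(W), 20(W), 17(W) are all W)
n=25: W (go to 24, an L position)
n=26: L (options 25(W), 23(W), 22(W), 19(W) are all W)
n=27: W (go to 26, an L position)
n=28: W (go to 24, an L position)
n=29: W (go to 26, an L position)
n=30: W (go to 26, an L position)
n=31: W (go to 24, an L position)
The losing starting values of n are exactly the entries labelled L in this table (8 of them).

0, 2, 8, 10, 16, 18, 24, 26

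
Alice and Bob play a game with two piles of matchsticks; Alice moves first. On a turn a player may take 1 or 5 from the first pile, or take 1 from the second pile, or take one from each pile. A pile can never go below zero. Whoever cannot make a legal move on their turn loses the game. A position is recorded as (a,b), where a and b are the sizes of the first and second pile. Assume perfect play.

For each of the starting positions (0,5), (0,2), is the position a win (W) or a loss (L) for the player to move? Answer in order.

Work bottom-up. With no move the player to move loses. Otherwise the position is W if at least one move leads to an L position for the opponent, and L if every move leads to a W.
No move ever increases a pile, so every position that can arise here has a ≤ 0 and b ≤ 5; it is enough to label the cells with 0 ≤ a ≤ 0 and 0 ≤ b ≤ 5.
Every move lowers a or b (never raises either), so fill the grid row by row in increasing a, and left to right within a row: each cell's successors are then already labelled.
      b=0  b=1  b=2  b=3  b=4  b=5
a=0:    L    W    L    W    L    W
Cells with no legal move (terminal, hence L): (0,0).
The remaining L cells, each justified by listing all of its moves:
(0,2): L (sole option (0,1)(W) is W)
(0,4): L (sole option (0,3)(W) is W)
Every other cell has at least one move into one of the L cells above, so it is W.
(0,5): the move to (0,4) reaches an L cell, so W
(0,2): one of the L cells justified above, so L

(0,5): W, (0,2): L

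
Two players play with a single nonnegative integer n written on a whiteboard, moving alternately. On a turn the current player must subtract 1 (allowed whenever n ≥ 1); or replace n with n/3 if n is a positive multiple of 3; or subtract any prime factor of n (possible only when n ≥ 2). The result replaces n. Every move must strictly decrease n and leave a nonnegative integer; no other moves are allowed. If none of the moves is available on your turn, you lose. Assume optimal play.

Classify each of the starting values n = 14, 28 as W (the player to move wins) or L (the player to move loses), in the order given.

Positions with no move are L. A position that does have a move is losing for the player to move precisely when every available move leads to a winning position for the opponent. Fill in the labels:
n=0: no move → L
n=1: →0(L), so W
n=2: →0(L), so W
n=3: →0(L), so W
n=4: →2(W), 3(W) — all W, so L
n=5: →0(L), so W
n=6: →4(L), so W
n=7: →0(L), so W
n=8: →6(W), 7(W) — all W, so L
n=9: →8(L), so W
n=10: →8(L), so W
n=11: →0(L), so W
n=12: →4(L), so W
n=13: →0(L), so W
n=14: →7(W), 12(W), 13(W) — all W, so L
n=15: →14(L), so W
n=16: →14(L), so W
n=17: →0(L), so W
n=18: →6(W), 15(W), 16(W), 17(W) — all W, so L
n=19: →0(L), so W
n=20: →18(L), so W
n=21: →14(L), so W
n=22: →11(W), 20(W), 21(W) — all W, so L
n=23: →0(L), so W
n=24: →8(L), so W
n=25: →20(W), 24(W) — all W, so L
n=26: →25(L), so W
n=27: →9(W), 24(W), 26(W) — all W, so L
n=28: →27(L), so W

14: L, 28: W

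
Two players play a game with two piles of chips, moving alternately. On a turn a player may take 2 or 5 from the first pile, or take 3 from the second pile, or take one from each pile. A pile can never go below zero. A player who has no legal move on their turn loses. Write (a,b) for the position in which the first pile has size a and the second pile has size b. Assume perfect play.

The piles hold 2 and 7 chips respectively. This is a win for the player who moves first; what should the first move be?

Move to (0,7).

Label each position W (a win for the player to move) or L (a loss). A position with no legal move is L; any other position is W exactly when some move reaches an L, and L when every move reaches a W.
No move ever increases a pile, so every position that can arise here has a ≤ 2 and b ≤ 7; it is enough to label the cells with 0 ≤ a ≤ 2 and 0 ≤ b ≤ 7.
Every move lowers a or b (never raises either), so fill the grid row by row in increasing a, and left to right within a row: each cell's successors are then already labelled.
      b=0  b=1  b=2  b=3  b=4  b=5  b=6  b=7
a=0:    L    L    L    W    W    W    L    L
a=1:    L    W    W    W    L    L    L    W
a=2:    W    W    W    L    L    W    W    W
Cells with no legal move (terminal, hence L): (0,0), (0,1), (0,2), (1,0).
The remaining L cells, each justified by listing all of its moves:
(0,6): the only move is to (0,3)(W), a W ⇒ L
(0,7): the only move is to (0,4)(W), a W ⇒ L
(1,4): moves to (1,1)(W), (0,3)(W); every one is W ⇒ L
(1,5): moves to (1,2)(W), (0,4)(W); every one is W ⇒ L
(1,6): moves to (1,3)(W), (0,5)(W); every one is W ⇒ L
(2,3): moves to (0,3)(W), (2,0)(W), (1,2)(W); every one is W ⇒ L
(2,4): moves to (0,4)(W), (2,1)(W), (1,3)(W); every one is W ⇒ L
Every other cell has at least one move into one of the L cells above, so it is W.
From (2,7), the L positions reachable in one move are: (0,7), (2,4), (1,6). Any move reaching one of these is winning.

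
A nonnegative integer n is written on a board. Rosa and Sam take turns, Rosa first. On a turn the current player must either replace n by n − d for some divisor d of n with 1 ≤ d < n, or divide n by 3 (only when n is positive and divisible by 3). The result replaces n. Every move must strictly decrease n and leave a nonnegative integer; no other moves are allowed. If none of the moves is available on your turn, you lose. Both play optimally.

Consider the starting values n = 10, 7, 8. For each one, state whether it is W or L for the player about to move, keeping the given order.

10: W, 7: L, 8: W

Label each position W (a win for the player to move) or L (a loss). A position with no legal move is L; any other position is W exactly when some move reaches an L, and L when every move reaches a W.
n=0: no move → L
n=1: no move → L
n=2: can move to 1, which is L ⇒ W
n=3: can move to 1, which is L ⇒ W
n=4: moves to 2(W), 3(W); every one is W ⇒ L
n=5: can move to 4, which is L ⇒ W
n=6: can move to 4, which is L ⇒ W
n=7: the only move is to 6(W), a W ⇒ L
n=8: can move to 4, which is L ⇒ W
n=9: moves to 3(W), 6(W), 8(W); every one is W ⇒ L
n=10: can move to 9, which is L ⇒ W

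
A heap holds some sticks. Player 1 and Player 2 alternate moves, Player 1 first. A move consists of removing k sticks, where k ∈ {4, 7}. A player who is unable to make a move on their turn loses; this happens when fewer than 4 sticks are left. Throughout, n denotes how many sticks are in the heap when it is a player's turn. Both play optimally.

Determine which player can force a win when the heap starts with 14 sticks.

Work bottom-up. With no move the player to move loses. Otherwise the position is W if at least one move leads to an L position for the opponent, and L if every move leads to a W.
n=0: no move → L
n=1: no move → L
n=2: no move → L
n=3: no move → L
n=4: reaches L-position 0 → W
n=5: reaches L-position 1 → W
n=6: reaches L-position 2 → W
n=7: reaches L-position 3 → W
n=8: reaches L-position 1 → W
n=9: reaches L-position 2 → W
n=10: reaches L-position 3 → W
n=11: only reaches 7(W), 4(W), all W → L
n=12: only reaches 8(W), 5(W), all W → L
n=13: only reaches 9(W), 6(W), all W → L
n=14: only reaches 10(W), 7(W), all W → L
Every move from 14 reaches a W position, so the mover loses.

Player 2 wins.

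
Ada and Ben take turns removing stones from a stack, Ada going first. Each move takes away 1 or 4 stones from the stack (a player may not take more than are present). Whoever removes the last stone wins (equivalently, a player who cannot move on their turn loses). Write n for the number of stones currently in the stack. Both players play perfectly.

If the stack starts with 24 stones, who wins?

Work bottom-up. With no move the player to move loses. Otherwise the position is W if at least one move leads to an L position for the opponent, and L if every move leads to a W.
n=0: no move → L
n=1: →0(L), so W
n=2: →1(W) only, which is W, so L
n=3: →2(L), so W
n=4: →0(L), so W
n=5: →4(W), 1(W) — all W, so L
n=6: →5(L), so W
n=7: →6(W), 3(W) — all W, so L
n=8: →7(L), so W
n=9: →5(L), so W
n=10: →9(W), 6(W) — all W, so L
n=11: →10(L), so W
n=12: →11(W), 8(W) — all W, so L
n=13: →12(L), so W
n=14: →10(L), so W
n=15: →14(W), 11(W) — all W, so L
n=16: →15(L), so W
n=17: →16(W), 13(W) — all W, so L
n=18: →17(L), so W
n=19: →15(L), so W
n=20: →19(W), 16(W) — all W, so L
n=21: →20(L), so W
n=22: →21(W), 18(W) — all W, so L
n=23: →22(L), so W
n=24: →20(L), so W
The starting position 24 is W: Ada should remove 4, leaving 20, handing over an L position.

Ada wins.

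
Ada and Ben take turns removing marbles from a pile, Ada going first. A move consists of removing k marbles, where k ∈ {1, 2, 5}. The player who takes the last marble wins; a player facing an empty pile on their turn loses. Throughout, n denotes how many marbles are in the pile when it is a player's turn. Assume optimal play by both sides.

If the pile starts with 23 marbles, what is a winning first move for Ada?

Remove 2, leaving 21.

Build the W/L table. Terminal = L. A non-terminal position is W if it has a move to some L; otherwise it is L.
n=0: no move → L
n=1: →0(L), so W
n=2: →0(L), so W
n=3: →2(W), 1(W) — all W, so L
n=4: →3(L), so W
n=5: →3(L), so W
n=6: →5(W), 4(W), 1(W) — all W, so L
n=7: →6(L), so W
n=8: →6(L), so W
n=9: →8(W), 7(W), 4(W) — all W, so L
n=10: →9(L), so W
n=11: →9(L), so W
n=12: →11(W), 10(W), 7(W) — all W, so L
n=13: →12(L), so W
n=14: →12(L), so W
n=15: →14(W), 13(W), 10(W) — all W, so L
n=16: →15(L), so W
n=17: →15(L), so W
n=18: →17(W), 16(W), 13(W) — all W, so L
n=19: →18(L), so W
n=20: →18(L), so W
n=21: →20(W), 19(W), 16(W) — all W, so L
n=22: →21(L), so W
n=23: →21(L), so W
From 23, the L positions reachable in one move are: 21, 18. Any move reaching one of these is winning.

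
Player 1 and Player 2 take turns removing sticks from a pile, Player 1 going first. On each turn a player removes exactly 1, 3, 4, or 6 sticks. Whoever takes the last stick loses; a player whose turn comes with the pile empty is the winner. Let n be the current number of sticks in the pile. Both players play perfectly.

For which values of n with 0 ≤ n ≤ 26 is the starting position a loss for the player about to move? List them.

1, 3, 8, 10, 15, 17, 22, 24

Use the standard recursion: the mover wins at a terminal position; elsewhere, the mover wins exactly when some move hands the opponent an L position.
n=0: no move; the opponent has just taken the last stick and therefore loses → W
n=1: →0(W) only, which is W, so L
n=2: →1(L), so W
n=3: →2(W), 0(W) — all W, so L
n=4: →3(L), so W
n=5: →1(L), so W
n=6: →3(L), so W
n=7: →3(L), so W
n=8: →7(W), 5(W), 4(W), 2(W) — all W, so L
n=9: →8(L), so W
n=10: →9(W), 7(W), 6(W), 4(W) — all W, so L
n=11: →10(L), so W
n=12: →8(L), so W
n=13: →10(L), so W
n=14: →10(L), so W
n=15: →14(W), 12(W), 11(W), 9(W) — all W, so L
n=16: →15(L), so W
n=17: →16(W), 14(W), 13(W), 11(W) — all W, so L
n=18: →17(L), so W
n=19: →15(L), so W
n=20: →17(L), so W
n=21: →17(L), so W
n=22: →21(W), 19(W), 18(W), 16(W) — all W, so L
n=23: →22(L), so W
n=24: →23(W), 21(W), 20(W), 18(W) — all W, so L
n=25: →24(L), so W
n=26: →22(L), so W
The losing starting values of n are exactly the entries labelled L in this table (8 of them).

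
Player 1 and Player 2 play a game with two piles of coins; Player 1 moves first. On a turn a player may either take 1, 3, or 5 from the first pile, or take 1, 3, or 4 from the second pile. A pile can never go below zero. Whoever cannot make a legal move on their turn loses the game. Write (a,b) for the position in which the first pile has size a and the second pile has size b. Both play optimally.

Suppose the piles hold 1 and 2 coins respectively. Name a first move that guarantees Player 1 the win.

Move to (0,2).

Label each position W (a win for the player to move) or L (a loss). A position with no legal move is L; any other position is W exactly when some move reaches an L, and L when every move reaches a W.
No move ever increases a pile, so every position that can arise here has a ≤ 1 and b ≤ 2; it is enough to label the cells with 0 ≤ a ≤ 1 and 0 ≤ b ≤ 2.
Every move lowers a or b (never raises either), so fill the grid row by row in increasing a, and left to right within a row: each cell's successors are then already labelled.
      b=0  b=1  b=2
a=0:    L    W    L
a=1:    W    L    W
Cells with no legal move (terminal, hence L): (0,0).
The remaining L cells, each justified by listing all of its moves:
(0,2): the only move is to (0,1)(W), a W ⇒ L
(1,1): moves to (0,1)(W), (1,0)(W); every one is W ⇒ L
Every other cell has at least one move into one of the L cells above, so it is W.
From (1,2), the L positions reachable in one move are: (0,2), (1,1). Any move reaching one of these is winning.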